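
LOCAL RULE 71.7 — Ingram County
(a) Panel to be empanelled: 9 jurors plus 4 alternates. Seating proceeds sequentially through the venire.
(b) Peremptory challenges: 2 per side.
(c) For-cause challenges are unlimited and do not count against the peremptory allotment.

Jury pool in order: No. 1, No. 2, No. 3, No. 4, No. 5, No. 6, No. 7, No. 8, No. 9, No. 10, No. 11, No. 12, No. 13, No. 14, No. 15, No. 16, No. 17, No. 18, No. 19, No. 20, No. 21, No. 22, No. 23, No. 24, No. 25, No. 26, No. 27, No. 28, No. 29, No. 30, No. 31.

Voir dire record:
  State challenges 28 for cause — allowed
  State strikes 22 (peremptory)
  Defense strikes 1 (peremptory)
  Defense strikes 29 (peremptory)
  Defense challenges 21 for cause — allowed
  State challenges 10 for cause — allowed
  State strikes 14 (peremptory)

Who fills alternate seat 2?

13

Removed: #1, #10, #14, #21, #22, #28, #29.
Seating in order: seats 1–9 → #2, #3, #4, #5, #6, #7, #8, #9, #11; alternates → #12, #13, #15, #16.
So alternate 2 is #13.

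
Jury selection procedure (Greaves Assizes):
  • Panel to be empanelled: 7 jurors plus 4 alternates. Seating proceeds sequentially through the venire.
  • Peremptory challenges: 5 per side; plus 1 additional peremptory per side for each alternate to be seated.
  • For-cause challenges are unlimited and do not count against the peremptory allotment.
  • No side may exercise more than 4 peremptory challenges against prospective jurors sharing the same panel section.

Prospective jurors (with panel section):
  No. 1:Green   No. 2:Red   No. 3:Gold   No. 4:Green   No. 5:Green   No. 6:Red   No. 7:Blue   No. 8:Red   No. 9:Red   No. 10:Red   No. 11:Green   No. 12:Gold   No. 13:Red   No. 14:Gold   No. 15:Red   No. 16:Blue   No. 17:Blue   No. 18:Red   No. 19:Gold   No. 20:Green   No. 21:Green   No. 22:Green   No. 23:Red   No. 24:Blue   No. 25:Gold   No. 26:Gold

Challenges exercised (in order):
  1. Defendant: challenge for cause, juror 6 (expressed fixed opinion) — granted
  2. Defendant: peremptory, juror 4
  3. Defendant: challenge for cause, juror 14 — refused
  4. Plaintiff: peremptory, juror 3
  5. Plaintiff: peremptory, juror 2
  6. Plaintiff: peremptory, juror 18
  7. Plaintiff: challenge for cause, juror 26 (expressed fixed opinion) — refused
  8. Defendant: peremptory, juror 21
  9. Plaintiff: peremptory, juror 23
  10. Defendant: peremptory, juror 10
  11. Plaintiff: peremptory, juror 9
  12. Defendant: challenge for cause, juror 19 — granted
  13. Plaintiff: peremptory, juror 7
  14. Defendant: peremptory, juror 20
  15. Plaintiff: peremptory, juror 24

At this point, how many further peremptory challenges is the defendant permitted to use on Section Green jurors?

Defendant peremptories so far: #4, #21, #10, #20 — 4 of 9 used, 5 left overall.
Against Section Green: #4, #21, #20 — 3 used; per-section cap 4 leaves 1.
Binding limit: min(5, 1) = 1.

1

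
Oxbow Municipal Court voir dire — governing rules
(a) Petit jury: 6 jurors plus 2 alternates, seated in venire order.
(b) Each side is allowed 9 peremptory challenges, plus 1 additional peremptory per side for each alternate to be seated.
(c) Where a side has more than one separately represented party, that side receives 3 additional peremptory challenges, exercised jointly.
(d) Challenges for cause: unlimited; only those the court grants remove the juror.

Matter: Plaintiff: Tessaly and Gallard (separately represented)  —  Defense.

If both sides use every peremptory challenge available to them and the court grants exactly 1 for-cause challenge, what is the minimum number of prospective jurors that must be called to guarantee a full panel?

Seats to fill: 6 + 2 alternates = 8.
Peremptories — Plaintiff: 9 + 1×2 + 3 = 14; Defense: 9 + 1×2 = 11; total 25.
For-cause removals: 1.
Minimum venire: 8 + 25 + 1 = 34.

34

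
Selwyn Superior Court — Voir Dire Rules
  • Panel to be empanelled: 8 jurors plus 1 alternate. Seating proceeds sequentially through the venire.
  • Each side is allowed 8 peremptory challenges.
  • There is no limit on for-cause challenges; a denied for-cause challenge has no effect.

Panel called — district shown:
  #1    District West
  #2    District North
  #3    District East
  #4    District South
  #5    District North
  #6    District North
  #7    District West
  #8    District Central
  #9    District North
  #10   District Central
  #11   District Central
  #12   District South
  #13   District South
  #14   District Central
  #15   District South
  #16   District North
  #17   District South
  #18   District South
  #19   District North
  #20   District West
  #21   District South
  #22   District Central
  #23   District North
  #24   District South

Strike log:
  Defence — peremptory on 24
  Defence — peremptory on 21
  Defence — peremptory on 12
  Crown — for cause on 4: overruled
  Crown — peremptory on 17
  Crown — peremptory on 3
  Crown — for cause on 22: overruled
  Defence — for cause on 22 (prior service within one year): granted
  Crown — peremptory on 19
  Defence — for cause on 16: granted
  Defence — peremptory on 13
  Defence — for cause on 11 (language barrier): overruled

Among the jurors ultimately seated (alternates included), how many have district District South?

1

Removed: #3, #12, #13, #16, #17, #19, #21, #22, #24.
Seated (9 incl. alternates): #1, #2, #4, #5, #6, #7, #8, #9, #10.
Of those, in District South: #4 → 1.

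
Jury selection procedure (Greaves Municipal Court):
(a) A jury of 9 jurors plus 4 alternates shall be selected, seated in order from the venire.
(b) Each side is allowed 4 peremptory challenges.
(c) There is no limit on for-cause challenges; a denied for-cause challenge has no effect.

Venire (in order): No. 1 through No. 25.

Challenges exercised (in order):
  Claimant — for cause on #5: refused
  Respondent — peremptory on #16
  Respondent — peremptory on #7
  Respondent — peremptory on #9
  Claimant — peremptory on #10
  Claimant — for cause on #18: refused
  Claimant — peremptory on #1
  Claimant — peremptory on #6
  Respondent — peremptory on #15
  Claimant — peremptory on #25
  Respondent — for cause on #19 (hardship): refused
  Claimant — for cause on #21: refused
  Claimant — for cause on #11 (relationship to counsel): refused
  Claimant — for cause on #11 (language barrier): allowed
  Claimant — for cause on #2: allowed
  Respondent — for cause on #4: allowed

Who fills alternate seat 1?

Removed: #1, #2, #4, #6, #7, #9, #10, #11, #15, #16, #25. (#5, #18, #19, #21 stay — for-cause denied.)
Seating in order: seats 1–9 → #3, #5, #8, #12, #13, #14, #17, #18, #19; alternates → #20, #21, #22, #23.
So alternate 1 is #20.

20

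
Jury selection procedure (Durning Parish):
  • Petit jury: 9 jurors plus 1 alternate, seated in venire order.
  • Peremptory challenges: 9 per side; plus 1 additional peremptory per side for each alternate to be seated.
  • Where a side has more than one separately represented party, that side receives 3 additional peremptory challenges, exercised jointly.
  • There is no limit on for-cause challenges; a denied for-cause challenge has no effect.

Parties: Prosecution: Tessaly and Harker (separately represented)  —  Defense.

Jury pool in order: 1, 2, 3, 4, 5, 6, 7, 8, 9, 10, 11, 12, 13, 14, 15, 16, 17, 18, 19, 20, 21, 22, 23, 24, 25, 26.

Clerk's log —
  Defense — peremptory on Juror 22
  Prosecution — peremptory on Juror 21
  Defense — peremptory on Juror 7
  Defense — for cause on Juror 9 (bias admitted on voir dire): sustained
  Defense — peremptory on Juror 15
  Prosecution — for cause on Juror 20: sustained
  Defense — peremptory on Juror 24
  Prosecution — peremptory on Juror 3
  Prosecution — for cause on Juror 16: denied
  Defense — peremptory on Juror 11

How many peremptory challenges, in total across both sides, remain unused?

16

Prosecution allotment: 9 base + 1 × 1 alternate + 3 multi-party = 13. Defense allotment: 9 base + 1 × 1 alternate = 10.
Prosecution peremptories used: #21, #3 — 2 (for-cause on #20, #16 don't count).
Defense peremptories used: #22, #7, #15, #24, #11 — 5 (the for-cause on #9 doesn't count).
Remaining: (13 − 2) + (10 − 5) = 16.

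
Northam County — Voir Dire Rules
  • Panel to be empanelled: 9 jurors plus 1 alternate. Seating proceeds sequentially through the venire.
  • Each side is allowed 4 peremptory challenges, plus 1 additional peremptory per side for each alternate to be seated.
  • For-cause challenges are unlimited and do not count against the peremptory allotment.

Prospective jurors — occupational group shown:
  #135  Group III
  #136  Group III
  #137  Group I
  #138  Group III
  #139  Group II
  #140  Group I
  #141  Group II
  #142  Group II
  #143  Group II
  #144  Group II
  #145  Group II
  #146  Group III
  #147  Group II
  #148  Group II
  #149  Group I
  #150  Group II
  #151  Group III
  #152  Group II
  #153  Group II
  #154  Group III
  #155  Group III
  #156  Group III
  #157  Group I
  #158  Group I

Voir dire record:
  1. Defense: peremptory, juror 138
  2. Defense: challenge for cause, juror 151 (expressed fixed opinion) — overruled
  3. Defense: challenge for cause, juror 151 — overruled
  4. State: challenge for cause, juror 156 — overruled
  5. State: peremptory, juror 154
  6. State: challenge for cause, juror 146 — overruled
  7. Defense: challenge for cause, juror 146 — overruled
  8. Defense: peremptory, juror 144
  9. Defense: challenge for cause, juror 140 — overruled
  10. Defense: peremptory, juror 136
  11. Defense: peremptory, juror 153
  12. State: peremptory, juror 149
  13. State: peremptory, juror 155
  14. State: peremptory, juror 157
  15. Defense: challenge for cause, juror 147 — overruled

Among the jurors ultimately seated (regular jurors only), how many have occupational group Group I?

Removed: #136, #138, #144, #149, #153, #154, #155, #157.
Seated jurors 1–9: #135, #137, #139, #140, #141, #142, #143, #145, #146 (alternates #147 not counted).
Of those, in Group I: #137, #140 → 2.

2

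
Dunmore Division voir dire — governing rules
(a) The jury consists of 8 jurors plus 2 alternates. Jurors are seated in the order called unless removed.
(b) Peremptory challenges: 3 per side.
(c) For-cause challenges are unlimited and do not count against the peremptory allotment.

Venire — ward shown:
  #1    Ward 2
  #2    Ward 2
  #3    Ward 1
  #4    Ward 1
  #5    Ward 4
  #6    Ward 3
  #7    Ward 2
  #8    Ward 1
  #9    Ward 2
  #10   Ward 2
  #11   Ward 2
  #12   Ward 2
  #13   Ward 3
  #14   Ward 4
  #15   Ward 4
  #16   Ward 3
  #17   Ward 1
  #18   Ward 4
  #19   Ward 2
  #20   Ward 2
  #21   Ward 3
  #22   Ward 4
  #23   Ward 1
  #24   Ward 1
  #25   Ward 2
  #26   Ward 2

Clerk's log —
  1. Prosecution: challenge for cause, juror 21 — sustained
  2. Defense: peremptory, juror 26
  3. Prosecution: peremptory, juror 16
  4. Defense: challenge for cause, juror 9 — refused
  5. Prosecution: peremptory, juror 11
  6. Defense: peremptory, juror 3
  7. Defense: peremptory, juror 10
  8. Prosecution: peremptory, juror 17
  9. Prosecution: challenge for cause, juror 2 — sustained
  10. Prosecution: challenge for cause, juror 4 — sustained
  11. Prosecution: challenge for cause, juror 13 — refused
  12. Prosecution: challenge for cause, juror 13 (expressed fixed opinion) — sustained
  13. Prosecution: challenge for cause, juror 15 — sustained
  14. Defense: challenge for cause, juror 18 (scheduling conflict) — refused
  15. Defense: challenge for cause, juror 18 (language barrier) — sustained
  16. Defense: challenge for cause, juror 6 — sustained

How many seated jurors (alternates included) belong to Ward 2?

Removed: #2, #3, #4, #6, #10, #11, #13, #15, #16, #17, #18, #21, #26.
Seated (10 incl. alternates): #1, #5, #7, #8, #9, #12, #14, #19, #20, #22.
Of those, in Ward 2: #1, #7, #9, #12, #19, #20 → 6.

6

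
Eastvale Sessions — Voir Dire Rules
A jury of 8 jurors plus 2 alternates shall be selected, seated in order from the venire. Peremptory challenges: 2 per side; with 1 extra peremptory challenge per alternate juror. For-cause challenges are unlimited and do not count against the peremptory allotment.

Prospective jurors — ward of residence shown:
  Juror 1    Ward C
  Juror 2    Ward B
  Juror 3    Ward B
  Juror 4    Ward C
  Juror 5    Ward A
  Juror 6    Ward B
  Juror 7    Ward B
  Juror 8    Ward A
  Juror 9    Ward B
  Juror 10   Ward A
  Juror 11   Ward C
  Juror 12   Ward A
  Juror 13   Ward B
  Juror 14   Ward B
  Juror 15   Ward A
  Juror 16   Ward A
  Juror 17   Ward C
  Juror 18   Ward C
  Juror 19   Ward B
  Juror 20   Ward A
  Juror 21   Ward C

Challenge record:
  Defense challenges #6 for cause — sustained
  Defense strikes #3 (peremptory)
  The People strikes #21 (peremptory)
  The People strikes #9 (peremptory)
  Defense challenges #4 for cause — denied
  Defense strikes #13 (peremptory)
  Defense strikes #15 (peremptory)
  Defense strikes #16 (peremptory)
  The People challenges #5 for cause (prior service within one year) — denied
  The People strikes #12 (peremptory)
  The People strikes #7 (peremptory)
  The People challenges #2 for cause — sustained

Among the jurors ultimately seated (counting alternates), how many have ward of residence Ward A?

3

Removed: #2, #3, #6, #7, #9, #12, #13, #15, #16, #21.
Seated (10 incl. alternates): #1, #4, #5, #8, #10, #11, #14, #17, #18, #19.
Of those, in Ward A: #5, #8, #10 → 3.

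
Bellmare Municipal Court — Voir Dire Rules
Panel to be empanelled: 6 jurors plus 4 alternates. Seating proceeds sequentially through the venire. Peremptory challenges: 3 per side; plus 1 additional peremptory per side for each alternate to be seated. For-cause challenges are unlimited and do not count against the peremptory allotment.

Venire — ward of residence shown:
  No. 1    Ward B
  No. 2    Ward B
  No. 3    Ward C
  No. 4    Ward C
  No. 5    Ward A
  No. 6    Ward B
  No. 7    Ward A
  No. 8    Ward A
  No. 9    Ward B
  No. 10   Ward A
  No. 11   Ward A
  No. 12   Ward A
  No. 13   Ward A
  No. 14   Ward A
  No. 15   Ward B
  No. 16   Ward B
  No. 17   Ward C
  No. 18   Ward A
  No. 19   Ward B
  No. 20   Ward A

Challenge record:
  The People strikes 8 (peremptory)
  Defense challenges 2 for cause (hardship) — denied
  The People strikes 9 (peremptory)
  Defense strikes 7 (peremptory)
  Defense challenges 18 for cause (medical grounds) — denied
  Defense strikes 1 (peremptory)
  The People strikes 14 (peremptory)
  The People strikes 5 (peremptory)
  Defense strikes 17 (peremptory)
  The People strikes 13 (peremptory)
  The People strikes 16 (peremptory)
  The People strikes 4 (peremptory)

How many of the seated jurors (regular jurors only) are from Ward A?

3

Removed: #1, #4, #5, #7, #8, #9, #13, #14, #16, #17.
Seated jurors 1–6: #2, #3, #6, #10, #11, #12 (alternates #15, #18, #19, #20 not counted).
Of those, in Ward A: #10, #11, #12 → 3.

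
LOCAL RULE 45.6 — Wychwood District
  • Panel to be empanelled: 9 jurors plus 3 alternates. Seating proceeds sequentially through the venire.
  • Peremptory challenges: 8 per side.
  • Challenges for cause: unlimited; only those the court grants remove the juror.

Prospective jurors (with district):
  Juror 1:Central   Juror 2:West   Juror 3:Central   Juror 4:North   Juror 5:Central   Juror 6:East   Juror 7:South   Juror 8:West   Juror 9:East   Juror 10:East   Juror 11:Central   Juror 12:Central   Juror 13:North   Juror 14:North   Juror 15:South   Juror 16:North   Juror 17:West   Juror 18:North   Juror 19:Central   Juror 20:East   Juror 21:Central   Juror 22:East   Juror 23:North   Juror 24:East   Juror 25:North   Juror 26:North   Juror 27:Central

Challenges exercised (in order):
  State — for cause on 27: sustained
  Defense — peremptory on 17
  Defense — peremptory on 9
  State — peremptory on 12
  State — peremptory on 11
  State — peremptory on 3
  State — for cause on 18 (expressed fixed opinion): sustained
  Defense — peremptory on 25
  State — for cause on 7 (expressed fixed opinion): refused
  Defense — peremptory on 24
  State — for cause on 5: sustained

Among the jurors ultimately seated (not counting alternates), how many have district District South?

Removed: #3, #5, #9, #11, #12, #17, #18, #24, #25, #27.
Seated jurors 1–9: #1, #2, #4, #6, #7, #8, #10, #13, #14 (alternates #15, #16, #19 not counted).
Of those, in District South: #7 → 1.

1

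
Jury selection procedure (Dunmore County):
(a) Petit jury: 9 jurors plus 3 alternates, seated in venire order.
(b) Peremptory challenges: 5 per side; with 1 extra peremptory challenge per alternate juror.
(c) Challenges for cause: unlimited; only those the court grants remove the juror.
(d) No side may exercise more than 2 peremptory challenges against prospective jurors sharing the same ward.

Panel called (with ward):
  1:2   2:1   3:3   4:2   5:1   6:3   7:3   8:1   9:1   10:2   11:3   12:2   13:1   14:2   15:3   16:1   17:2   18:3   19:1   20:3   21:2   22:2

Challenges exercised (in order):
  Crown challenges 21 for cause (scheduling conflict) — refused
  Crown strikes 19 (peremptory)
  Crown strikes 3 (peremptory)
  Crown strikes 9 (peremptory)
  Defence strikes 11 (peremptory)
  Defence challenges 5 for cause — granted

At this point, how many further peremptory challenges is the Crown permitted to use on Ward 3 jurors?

Crown peremptories so far: #19, #3, #9 — 3 of 8 used, 5 left overall.
Against Ward 3: #3 — 1 used; per-ward cap 2 leaves 1.
Binding limit: min(5, 1) = 1.

1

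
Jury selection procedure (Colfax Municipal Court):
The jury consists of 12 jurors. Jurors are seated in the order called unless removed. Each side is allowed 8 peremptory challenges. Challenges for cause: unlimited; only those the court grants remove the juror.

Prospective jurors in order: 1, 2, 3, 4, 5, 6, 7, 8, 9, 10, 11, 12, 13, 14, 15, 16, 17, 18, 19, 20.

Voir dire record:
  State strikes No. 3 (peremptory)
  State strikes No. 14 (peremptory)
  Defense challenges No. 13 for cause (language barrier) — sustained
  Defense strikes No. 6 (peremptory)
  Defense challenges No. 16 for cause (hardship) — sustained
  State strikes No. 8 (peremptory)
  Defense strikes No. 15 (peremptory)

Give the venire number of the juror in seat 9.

12

Removed: #3, #6, #8, #13, #14, #15, #16.
Seating in order: seats 1–12 → #1, #2, #4, #5, #7, #9, #10, #11, #12, #17, #18, #19.
So seat 9 is #12.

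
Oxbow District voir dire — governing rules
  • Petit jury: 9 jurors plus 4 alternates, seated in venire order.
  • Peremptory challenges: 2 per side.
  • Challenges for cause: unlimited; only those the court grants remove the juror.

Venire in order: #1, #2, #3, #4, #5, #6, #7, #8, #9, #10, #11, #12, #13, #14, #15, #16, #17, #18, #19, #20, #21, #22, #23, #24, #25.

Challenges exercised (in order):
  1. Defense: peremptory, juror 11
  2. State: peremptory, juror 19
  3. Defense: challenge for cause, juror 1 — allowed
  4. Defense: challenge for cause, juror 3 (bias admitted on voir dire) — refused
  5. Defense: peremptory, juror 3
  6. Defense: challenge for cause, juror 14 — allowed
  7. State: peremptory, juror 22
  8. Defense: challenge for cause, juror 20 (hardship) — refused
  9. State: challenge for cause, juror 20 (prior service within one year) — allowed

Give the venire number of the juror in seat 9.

Removed: #1, #3, #11, #14, #19, #20, #22.
Seating in order: seats 1–9 → #2, #4, #5, #6, #7, #8, #9, #10, #12; alternates → #13, #15, #16, #17.
So seat 9 is #12.

12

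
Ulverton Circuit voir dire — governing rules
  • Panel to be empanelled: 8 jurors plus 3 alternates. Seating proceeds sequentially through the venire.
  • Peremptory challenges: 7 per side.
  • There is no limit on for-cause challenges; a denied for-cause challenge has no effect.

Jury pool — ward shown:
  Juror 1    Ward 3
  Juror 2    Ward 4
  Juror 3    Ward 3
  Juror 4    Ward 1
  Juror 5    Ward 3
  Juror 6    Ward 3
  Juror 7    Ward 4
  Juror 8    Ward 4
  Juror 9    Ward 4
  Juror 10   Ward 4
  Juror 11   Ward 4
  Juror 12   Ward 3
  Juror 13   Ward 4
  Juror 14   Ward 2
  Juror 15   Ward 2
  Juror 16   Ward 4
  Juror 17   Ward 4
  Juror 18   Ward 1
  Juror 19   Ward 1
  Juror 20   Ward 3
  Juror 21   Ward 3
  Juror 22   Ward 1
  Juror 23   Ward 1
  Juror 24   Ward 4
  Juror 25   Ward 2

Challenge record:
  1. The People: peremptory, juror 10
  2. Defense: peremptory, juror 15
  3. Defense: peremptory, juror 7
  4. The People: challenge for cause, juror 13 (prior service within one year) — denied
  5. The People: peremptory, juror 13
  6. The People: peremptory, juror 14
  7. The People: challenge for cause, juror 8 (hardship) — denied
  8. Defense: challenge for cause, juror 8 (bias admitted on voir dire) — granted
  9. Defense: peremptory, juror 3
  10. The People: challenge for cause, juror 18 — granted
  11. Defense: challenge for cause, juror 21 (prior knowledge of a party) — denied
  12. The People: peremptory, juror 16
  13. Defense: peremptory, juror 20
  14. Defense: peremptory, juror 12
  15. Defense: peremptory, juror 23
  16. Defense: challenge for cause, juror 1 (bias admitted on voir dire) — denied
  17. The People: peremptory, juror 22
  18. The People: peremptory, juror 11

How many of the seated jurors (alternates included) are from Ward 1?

Removed: #3, #7, #8, #10, #11, #12, #13, #14, #15, #16, #18, #20, #22, #23.
Seated (11 incl. alternates): #1, #2, #4, #5, #6, #9, #17, #19, #21, #24, #25.
Of those, in Ward 1: #4, #19 → 2.

2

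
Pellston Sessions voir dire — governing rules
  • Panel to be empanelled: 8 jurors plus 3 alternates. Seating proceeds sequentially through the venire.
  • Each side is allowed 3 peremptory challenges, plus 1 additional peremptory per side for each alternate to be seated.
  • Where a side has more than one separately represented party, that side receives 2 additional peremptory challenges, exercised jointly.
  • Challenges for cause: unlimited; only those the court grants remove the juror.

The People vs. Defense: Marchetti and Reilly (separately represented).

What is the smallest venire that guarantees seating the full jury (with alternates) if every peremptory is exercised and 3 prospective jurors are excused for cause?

Seats to fill: 8 + 3 alternates = 11.
Peremptories — The People: 3 + 1×3 = 6; Defense: 3 + 1×3 + 2 = 8; total 14.
For-cause removals: 3.
Minimum venire: 11 + 14 + 3 = 28.

28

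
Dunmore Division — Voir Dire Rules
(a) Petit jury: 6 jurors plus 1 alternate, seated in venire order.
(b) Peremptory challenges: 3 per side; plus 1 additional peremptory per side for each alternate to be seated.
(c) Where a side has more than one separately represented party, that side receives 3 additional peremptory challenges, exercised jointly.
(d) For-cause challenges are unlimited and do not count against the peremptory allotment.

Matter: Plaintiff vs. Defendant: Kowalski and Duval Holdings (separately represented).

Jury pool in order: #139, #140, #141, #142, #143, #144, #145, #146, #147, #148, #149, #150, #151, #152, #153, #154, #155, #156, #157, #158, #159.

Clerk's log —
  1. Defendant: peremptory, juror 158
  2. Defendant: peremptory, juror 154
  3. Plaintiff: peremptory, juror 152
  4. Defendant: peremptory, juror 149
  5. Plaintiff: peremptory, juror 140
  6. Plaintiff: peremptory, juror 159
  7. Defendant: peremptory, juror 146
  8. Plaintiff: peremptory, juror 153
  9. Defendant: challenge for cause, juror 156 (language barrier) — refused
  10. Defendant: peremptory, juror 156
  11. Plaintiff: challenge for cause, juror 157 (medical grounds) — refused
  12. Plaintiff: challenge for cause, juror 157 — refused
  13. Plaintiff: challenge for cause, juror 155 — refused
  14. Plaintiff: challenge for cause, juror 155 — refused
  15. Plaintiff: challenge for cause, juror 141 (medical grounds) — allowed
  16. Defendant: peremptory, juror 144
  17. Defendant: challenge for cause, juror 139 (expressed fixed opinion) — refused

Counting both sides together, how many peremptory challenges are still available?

Plaintiff allotment: 3 base + 1 × 1 alternate = 4. Defendant allotment: 3 base + 1 × 1 alternate + 3 multi-party = 7.
Plaintiff peremptories used: #152, #140, #159, #153 — 4 (for-cause on #157, #157, #155, #155, #141 don't count).
Defendant peremptories used: #158, #154, #149, #146, #156, #144 — 6 (for-cause on #156, #139 don't count).
Remaining: (4 − 4) + (7 − 6) = 1.

1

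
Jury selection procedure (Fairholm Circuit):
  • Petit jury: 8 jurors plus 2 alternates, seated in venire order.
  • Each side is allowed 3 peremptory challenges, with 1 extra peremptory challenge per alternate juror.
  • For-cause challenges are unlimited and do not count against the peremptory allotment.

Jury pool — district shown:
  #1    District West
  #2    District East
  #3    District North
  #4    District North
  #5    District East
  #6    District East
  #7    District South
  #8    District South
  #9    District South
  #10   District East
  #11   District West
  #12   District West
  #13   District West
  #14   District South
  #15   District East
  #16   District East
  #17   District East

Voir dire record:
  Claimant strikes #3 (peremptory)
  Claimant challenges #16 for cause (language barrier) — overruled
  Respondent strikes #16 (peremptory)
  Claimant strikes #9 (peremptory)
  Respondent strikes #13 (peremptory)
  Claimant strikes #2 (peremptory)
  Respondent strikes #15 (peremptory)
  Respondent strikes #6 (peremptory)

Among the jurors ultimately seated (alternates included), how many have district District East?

Removed: #2, #3, #6, #9, #13, #15, #16.
Seated (10 incl. alternates): #1, #4, #5, #7, #8, #10, #11, #12, #14, #17.
Of those, in District East: #5, #10, #17 → 3.

3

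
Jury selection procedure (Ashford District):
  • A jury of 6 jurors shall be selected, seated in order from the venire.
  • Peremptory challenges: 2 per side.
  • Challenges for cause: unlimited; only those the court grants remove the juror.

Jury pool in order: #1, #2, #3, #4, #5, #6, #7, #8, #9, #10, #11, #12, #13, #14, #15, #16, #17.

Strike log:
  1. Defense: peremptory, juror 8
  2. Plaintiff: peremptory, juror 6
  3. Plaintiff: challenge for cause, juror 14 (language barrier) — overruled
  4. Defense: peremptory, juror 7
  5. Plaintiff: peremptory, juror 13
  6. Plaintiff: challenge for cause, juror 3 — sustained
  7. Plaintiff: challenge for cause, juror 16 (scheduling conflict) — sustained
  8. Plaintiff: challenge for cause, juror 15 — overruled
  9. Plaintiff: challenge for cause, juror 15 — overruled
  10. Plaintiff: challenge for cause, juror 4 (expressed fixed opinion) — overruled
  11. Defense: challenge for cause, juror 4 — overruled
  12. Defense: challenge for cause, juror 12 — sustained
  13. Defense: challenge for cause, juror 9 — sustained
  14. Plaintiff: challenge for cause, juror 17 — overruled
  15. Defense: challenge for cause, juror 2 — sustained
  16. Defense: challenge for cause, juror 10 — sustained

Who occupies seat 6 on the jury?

15

Removed: #2, #3, #6, #7, #8, #9, #10, #12, #13, #16. (#4, #14, #15, #17 stay — for-cause denied.)
Seating in order: seats 1–6 → #1, #4, #5, #11, #14, #15.
So seat 6 is #15.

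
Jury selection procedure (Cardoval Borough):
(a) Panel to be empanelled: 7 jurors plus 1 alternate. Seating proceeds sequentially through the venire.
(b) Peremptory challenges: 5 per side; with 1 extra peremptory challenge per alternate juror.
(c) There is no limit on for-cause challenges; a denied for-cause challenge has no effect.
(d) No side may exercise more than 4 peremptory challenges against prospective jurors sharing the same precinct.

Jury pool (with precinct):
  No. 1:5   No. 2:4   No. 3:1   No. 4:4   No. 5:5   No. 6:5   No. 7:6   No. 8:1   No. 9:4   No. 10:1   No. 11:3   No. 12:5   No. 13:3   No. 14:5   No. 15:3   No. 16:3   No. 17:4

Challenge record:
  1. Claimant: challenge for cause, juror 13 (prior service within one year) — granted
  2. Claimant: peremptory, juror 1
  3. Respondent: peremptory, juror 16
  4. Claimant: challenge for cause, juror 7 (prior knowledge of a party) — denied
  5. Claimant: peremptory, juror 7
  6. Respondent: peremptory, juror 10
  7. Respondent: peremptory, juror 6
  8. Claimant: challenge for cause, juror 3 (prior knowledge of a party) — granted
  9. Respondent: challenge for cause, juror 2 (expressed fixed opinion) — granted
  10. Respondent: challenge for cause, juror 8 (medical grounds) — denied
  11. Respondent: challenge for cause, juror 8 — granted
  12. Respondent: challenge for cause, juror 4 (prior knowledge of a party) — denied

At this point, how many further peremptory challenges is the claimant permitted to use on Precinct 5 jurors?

Claimant peremptories so far: #1, #7 — 2 of 6 used, 4 left overall.
Against Precinct 5: #1 — 1 used; per-precinct cap 4 leaves 3.
Binding limit: min(4, 3) = 3.

3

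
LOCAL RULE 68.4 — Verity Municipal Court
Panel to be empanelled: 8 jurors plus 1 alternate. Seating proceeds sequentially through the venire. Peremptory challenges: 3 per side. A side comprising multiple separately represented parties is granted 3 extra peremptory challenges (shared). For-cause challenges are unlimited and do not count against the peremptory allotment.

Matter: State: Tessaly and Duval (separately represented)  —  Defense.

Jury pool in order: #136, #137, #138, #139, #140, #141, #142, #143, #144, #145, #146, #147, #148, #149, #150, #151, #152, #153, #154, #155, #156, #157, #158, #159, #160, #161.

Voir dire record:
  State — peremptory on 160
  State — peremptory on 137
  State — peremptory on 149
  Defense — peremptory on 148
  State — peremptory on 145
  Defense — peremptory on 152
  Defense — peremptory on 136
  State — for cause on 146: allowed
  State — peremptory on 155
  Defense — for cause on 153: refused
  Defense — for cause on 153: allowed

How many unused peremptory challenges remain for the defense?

0

Defense allotment: 3.
Defense peremptories used: #148, #152, #136 — 3 (for-cause on #153, #153 don't count).
Remaining: 3 − 3 = 0.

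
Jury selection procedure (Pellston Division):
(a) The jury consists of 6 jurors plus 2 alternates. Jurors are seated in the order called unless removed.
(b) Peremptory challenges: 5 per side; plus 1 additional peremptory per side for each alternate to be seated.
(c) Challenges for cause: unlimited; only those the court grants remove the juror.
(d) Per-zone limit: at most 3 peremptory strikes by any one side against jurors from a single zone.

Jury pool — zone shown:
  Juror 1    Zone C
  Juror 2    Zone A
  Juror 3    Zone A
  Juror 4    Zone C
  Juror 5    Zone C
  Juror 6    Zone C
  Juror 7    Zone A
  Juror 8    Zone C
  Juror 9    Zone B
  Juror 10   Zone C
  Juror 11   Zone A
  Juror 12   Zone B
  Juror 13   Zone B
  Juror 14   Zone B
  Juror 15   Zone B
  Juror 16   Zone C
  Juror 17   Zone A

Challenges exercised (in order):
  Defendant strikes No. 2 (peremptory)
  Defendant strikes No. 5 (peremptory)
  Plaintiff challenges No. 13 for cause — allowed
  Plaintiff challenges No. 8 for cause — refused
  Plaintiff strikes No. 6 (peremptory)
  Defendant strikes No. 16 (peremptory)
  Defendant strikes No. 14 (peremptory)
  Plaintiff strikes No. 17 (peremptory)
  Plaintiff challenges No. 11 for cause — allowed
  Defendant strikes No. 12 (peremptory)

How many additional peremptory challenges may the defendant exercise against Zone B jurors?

1

Defendant peremptories so far: #2, #5, #16, #14, #12 — 5 of 7 used, 2 left overall.
Against Zone B: #14, #12 — 2 used; per-zone cap 3 leaves 1.
Binding limit: min(2, 1) = 1.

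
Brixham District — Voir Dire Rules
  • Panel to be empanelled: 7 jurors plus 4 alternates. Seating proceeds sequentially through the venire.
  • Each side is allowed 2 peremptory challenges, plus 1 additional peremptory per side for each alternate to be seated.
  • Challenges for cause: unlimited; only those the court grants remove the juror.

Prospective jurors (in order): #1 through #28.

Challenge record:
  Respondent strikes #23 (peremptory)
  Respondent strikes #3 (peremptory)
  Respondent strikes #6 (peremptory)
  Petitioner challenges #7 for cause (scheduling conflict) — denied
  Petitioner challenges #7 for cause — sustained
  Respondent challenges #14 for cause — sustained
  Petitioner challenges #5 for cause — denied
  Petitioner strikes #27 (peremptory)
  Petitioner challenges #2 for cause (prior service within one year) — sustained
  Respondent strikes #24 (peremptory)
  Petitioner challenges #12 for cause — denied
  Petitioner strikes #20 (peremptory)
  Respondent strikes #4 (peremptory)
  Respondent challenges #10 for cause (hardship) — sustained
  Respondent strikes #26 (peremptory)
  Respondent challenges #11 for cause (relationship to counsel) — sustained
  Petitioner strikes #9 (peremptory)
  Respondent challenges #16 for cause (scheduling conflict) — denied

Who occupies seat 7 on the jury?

16

Removed: #2, #3, #4, #6, #7, #9, #10, #11, #14, #20, #23, #24, #26, #27. (#5, #12, #16 stay — for-cause denied.)
Seating in order: seats 1–7 → #1, #5, #8, #12, #13, #15, #16; alternates → #17, #18, #19, #21.
So seat 7 is #16.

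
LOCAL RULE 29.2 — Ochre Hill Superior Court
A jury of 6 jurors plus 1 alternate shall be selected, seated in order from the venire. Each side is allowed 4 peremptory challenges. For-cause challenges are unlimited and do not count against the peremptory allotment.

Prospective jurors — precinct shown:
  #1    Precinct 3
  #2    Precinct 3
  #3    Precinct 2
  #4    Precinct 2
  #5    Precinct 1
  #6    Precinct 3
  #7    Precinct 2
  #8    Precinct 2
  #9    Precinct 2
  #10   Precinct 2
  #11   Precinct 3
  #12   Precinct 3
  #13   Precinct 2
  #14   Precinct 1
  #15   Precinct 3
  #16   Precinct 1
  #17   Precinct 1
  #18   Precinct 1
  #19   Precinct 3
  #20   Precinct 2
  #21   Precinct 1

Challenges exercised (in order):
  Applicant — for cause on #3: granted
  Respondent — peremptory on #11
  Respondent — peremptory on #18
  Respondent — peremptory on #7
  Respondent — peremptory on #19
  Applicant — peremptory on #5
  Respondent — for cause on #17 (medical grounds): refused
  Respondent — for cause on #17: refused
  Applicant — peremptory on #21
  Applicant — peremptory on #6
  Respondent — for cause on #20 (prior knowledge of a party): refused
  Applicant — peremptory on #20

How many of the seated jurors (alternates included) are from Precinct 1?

0

Removed: #3, #5, #6, #7, #11, #18, #19, #20, #21.
Seated (7 incl. alternates): #1, #2, #4, #8, #9, #10, #12.
None of those are in Precinct 1 → 0.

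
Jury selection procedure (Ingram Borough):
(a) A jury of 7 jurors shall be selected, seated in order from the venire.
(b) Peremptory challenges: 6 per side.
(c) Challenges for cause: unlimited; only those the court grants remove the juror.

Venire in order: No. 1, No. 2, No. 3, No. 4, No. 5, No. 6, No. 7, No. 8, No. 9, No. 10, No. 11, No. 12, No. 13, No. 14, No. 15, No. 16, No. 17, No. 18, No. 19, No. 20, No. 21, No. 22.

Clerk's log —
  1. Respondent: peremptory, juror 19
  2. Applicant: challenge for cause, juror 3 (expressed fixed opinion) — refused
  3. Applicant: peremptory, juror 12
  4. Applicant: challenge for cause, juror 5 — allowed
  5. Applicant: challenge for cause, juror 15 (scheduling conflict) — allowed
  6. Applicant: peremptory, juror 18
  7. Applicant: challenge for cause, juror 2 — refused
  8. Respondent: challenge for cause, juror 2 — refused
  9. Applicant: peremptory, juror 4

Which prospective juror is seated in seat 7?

Removed: #4, #5, #12, #15, #18, #19. (#2, #3 stay — for-cause denied.)
Seating in order: seats 1–7 → #1, #2, #3, #6, #7, #8, #9.
So seat 7 is #9.

9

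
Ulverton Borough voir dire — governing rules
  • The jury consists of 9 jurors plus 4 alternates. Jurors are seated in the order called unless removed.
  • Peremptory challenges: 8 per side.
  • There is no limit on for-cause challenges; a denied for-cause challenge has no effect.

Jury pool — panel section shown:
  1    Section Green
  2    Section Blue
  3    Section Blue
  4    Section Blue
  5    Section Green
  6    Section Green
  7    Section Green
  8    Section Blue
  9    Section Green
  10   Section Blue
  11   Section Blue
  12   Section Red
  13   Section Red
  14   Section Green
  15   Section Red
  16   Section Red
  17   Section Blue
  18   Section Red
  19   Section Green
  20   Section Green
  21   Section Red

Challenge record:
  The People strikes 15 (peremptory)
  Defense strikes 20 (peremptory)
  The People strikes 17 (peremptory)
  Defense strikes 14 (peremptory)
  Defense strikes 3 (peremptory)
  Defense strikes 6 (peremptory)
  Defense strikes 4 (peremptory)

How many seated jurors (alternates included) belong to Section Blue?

Removed: #3, #4, #6, #14, #15, #17, #20.
Seated (13 incl. alternates): #1, #2, #5, #7, #8, #9, #10, #11, #12, #13, #16, #18, #19.
Of those, in Section Blue: #2, #8, #10, #11 → 4.

4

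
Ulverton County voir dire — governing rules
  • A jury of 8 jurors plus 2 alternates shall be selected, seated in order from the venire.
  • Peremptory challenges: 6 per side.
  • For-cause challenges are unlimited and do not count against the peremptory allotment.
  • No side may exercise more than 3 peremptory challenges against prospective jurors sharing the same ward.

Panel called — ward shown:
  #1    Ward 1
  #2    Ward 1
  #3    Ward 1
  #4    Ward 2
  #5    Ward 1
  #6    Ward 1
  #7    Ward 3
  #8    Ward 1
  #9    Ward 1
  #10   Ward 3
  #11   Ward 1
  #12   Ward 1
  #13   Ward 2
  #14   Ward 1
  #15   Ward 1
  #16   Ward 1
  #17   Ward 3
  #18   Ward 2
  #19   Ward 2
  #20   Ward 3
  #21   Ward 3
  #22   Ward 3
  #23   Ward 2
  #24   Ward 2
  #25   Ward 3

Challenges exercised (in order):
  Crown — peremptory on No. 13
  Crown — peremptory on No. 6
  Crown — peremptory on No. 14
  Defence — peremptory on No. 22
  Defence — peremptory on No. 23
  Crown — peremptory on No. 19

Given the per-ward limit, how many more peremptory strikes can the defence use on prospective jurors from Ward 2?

Defence peremptories so far: #22, #23 — 2 of 6 used, 4 left overall.
Against Ward 2: #23 — 1 used; per-ward cap 3 leaves 2.
Binding limit: min(4, 2) = 2.

2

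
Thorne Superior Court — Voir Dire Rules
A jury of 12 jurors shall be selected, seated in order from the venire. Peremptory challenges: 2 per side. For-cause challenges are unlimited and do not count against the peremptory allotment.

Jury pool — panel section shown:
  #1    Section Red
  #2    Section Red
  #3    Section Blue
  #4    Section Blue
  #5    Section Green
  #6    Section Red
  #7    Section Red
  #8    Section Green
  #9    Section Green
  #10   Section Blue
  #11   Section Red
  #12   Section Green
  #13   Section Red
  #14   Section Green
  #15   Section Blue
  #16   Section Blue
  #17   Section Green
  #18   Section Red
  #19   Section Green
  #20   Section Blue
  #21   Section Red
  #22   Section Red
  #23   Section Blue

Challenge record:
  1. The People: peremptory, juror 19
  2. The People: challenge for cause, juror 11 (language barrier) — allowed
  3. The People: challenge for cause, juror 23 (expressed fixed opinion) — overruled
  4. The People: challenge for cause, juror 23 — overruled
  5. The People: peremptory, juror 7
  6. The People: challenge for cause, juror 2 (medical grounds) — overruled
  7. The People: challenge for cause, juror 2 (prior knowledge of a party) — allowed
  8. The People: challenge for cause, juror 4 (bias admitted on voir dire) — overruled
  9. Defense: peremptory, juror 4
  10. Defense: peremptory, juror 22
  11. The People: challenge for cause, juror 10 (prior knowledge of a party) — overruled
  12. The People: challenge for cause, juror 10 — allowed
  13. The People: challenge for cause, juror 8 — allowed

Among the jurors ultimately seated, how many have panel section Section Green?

Removed: #2, #4, #7, #8, #10, #11, #19, #22.
Seated jurors 1–12: #1, #3, #5, #6, #9, #12, #13, #14, #15, #16, #17, #18.
Of those, in Section Green: #5, #9, #12, #14, #17 → 5.

5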